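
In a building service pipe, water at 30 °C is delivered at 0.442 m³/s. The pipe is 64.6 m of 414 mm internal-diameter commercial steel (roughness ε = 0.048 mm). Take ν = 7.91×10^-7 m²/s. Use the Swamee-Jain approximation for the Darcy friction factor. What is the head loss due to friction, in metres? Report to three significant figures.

V = 4Q/(πD²) = 4·0.442/(π·0.414²) = 3.283 m/s
Re = VD/ν = 3.283·0.414/7.91×10^-7 = 1.72×10^6 → turbulent
ε/D = 0.048/414 = 1.16×10^-4
Swamee-Jain: f = 0.01325
h_f = f(L/D)V²/(2g) = 0.01325·(64.6/0.414)·3.283²/(2·9.81) = 1.136 m

h_f ≈ 1.14 m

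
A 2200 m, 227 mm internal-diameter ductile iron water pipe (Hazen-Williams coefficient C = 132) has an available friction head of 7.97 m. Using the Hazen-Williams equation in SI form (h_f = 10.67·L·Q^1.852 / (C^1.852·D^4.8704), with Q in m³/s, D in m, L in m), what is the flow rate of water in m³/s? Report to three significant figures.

Q ≈ 0.0358 m³/s

Rearranging: Q = [h_f·C^1.852·D^4.8704 / (10.67·L)]^(1/1.852)
Q = [7.97·132^1.852·0.227^4.8704 / (10.67·2200)]^0.540 = 0.03580 m³/s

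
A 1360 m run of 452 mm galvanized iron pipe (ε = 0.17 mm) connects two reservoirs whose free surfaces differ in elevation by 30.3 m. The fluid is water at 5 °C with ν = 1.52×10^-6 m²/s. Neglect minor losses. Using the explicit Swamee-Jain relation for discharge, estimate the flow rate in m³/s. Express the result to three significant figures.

Swamee-Jain (Type II): Q = -0.965·√(gD⁵h_f/L)·ln[ε/(3.7D) + √(3.17ν²L/(gD³h_f))]
√(gD⁵h_f/L) = √(9.81·0.452⁵·30.3/1360) = 0.06421
ε/(3.7D) = 1.02×10^-4; √(3.17ν²L/(gD³h_f)) = 1.90×10^-5
Q = -0.965·0.06421·ln(1.207×10^-4) = 0.5591 m³/s
Check: V = 3.48 m/s, Re = 1.04×10^6, f = 0.01637, h_f = 30.5 m ≈ 30.3 m ✓

Q ≈ 0.559 m³/s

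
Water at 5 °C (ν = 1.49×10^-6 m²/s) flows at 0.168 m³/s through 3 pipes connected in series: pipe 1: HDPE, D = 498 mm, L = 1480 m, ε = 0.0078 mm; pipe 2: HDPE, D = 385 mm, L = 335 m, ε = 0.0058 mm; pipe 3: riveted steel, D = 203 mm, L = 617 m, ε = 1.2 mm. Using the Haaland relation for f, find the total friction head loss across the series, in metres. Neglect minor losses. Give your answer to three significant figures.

Pipe 1: V = 0.8625 m/s, Re = 2.88×10^5, ε/D = 1.57×10^-5, f = 0.01458, h_1 = f(L/D)V²/2g = 1.642 m
Pipe 2: V = 1.443 m/s, Re = 3.73×10^5, ε/D = 1.51×10^-5, f = 0.01392, h_2 = f(L/D)V²/2g = 1.286 m
Pipe 3: V = 5.191 m/s, Re = 7.07×10^5, ε/D = 0.00591, f = 0.03214, h_3 = f(L/D)V²/2g = 134.2 m
Series → Q common, losses add: H = Σh = 137.1 m

H ≈ 137 m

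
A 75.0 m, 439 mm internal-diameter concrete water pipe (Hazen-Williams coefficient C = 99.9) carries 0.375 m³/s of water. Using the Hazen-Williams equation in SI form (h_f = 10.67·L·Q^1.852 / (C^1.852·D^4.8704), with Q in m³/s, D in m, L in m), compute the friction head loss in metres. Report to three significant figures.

h_f = 10.67·75.0·0.375^1.852 / (99.9^1.852·0.439^4.8704) = 1.421 m

h_f ≈ 1.42 m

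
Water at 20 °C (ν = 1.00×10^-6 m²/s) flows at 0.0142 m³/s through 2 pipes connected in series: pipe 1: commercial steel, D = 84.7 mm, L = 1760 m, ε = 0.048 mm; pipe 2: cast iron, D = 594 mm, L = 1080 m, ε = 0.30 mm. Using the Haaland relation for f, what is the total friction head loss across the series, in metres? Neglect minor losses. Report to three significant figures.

Pipe 1: V = 2.520 m/s, Re = 2.13×10^5, ε/D = 5.67×10^-4, f = 0.01888, h_1 = f(L/D)V²/2g = 127.0 m
Pipe 2: V = 0.05124 m/s, Re = 3.04×10^4, ε/D = 5.05×10^-4, f = 0.02441, h_2 = f(L/D)V²/2g = 0.005939 m
Series → Q common, losses add: H = Σh = 127.0 m

H ≈ 127 m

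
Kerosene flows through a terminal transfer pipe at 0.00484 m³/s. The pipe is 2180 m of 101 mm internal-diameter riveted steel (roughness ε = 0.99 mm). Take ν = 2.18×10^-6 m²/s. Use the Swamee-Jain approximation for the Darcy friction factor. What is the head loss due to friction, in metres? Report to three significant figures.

h_f ≈ 16.2 m

V = 4Q/(πD²) = 4·0.00484/(π·0.101²) = 0.6041 m/s
Re = VD/ν = 0.6041·0.101/2.18×10^-6 = 2.80×10^4 → turbulent
ε/D = 0.99/101 = 0.00980
Swamee-Jain: f = 0.04025
h_f = f(L/D)V²/(2g) = 0.04025·(2180/0.101)·0.6041²/(2·9.81) = 16.16 m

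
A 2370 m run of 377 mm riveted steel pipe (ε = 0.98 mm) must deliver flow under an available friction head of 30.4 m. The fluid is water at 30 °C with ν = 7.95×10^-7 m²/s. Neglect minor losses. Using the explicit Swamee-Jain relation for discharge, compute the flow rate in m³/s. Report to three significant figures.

Swamee-Jain (Type II): Q = -0.965·√(gD⁵h_f/L)·ln[ε/(3.7D) + √(3.17ν²L/(gD³h_f))]
√(gD⁵h_f/L) = √(9.81·0.377⁵·30.4/2370) = 0.03096
ε/(3.7D) = 7.03×10^-4; √(3.17ν²L/(gD³h_f)) = 1.72×10^-5
Q = -0.965·0.03096·ln(7.198×10^-4) = 0.2162 m³/s
Check: V = 1.94 m/s, Re = 9.18×10^5, f = 0.02538, h_f = 30.5 m ≈ 30.4 m ✓

Q ≈ 0.216 m³/s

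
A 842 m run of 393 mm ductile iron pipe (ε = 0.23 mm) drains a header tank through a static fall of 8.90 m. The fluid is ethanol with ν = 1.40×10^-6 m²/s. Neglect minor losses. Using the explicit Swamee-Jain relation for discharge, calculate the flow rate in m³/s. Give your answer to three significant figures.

Swamee-Jain (Type II): Q = -0.965·√(gD⁵h_f/L)·ln[ε/(3.7D) + √(3.17ν²L/(gD³h_f))]
√(gD⁵h_f/L) = √(9.81·0.393⁵·8.90/842) = 0.03118
ε/(3.7D) = 1.58×10^-4; √(3.17ν²L/(gD³h_f)) = 3.14×10^-5
Q = -0.965·0.03118·ln(1.896×10^-4) = 0.2579 m³/s
Check: V = 2.13 m/s, Re = 5.97×10^5, f = 0.01815, h_f = 8.96 m ≈ 8.90 m ✓

Q ≈ 0.258 m³/s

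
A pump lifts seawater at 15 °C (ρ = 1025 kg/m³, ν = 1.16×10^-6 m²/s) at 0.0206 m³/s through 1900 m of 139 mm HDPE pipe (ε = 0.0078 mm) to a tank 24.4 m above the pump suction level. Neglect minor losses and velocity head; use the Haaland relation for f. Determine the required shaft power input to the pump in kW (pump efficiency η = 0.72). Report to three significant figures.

P_shaft ≈ 13.1 kW

V = 4Q/(πD²) = 1.358 m/s; Re = 1.63×10^5; ε/D = 5.61×10^-5; f = 0.01647
h_f = f(L/D)V²/2g = 21.15 m
Total head H = z + h_f = 24.4 + 21.15 = 45.55 m
P_hyd = ρgQH = 1025·9.81·0.0206·45.55 = 9.434 kW
P_shaft = P_hyd/η = 9.434/0.72 = 13.10 kW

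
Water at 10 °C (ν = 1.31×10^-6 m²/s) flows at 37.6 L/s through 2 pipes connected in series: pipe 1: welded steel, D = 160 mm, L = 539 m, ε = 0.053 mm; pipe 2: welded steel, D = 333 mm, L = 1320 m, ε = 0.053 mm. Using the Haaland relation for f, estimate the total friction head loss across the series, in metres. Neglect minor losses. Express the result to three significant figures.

Pipe 1: V = 1.870 m/s, Re = 2.28×10^5, ε/D = 3.31×10^-4, f = 0.01745, h_1 = f(L/D)V²/2g = 10.48 m
Pipe 2: V = 0.4317 m/s, Re = 1.10×10^5, ε/D = 1.59×10^-4, f = 0.01825, h_2 = f(L/D)V²/2g = 0.6871 m
Series → Q common, losses add: H = Σh = 11.17 m

H ≈ 11.2 m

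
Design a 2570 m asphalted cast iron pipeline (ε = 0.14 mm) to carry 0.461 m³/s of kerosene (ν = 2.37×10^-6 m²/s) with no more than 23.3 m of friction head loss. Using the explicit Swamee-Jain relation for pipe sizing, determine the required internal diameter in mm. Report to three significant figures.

Swamee-Jain (Type III): D = 0.66·[ε^1.25·(LQ²/(gh_f))^4.75 + ν·Q^9.4·(L/(gh_f))^5.2]^0.04
LQ²/(gh_f) = 2.390; L/(gh_f) = 11.24
Term 1 = ε^1.25·(…)^4.75 = 9.54×10^-4; Term 2 = ν·Q^9.4·(…)^5.2 = 4.77×10^-4
D = 0.66·(9.54×10^-4 + 4.77×10^-4)^0.04 = 0.5079 m = 508 mm
Check: V = 2.28 m/s, Re = 4.88×10^5, f = 0.01621, h_f = 21.6 m ≈ 23.3 m ✓

D ≈ 508 mm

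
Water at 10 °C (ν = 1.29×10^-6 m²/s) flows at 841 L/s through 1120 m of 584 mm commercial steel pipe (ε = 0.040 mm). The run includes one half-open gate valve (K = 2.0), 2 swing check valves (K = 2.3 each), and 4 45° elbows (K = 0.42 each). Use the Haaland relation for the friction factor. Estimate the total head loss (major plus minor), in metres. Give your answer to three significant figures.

V = 4Q/(πD²) = 3.140 m/s; V²/2g = 0.5024 m
Re = 1.42×10^6, ε/D = 6.85×10^-5 → f = 0.01244 (Haaland)
Major: h_f = f(L/D)·V²/2g = 0.01244·1918·0.5024 = 11.98 m
Minor: ΣK = 8.28; h_m = ΣK·V²/2g = 4.160 m
Total H_L = 11.98 + 4.160 = 16.14 m

H_L ≈ 16.1 m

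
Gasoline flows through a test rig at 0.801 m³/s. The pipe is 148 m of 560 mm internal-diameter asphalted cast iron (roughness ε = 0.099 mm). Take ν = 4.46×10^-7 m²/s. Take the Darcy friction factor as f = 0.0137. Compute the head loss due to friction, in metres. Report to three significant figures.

V = 4Q/(πD²) = 4·0.801/(π·0.560²) = 3.252 m/s
h_f = f(L/D)V²/(2g) = 0.01370·(148/0.560)·3.252²/(2·9.81) = 1.952 m

h_f ≈ 1.95 m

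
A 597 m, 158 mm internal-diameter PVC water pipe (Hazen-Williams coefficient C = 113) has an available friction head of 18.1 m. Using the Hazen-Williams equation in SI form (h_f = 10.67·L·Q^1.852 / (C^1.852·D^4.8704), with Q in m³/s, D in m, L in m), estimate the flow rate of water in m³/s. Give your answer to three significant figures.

Q ≈ 0.0372 m³/s

Rearranging: Q = [h_f·C^1.852·D^4.8704 / (10.67·L)]^(1/1.852)
Q = [18.1·113^1.852·0.158^4.8704 / (10.67·597)]^0.540 = 0.03722 m³/s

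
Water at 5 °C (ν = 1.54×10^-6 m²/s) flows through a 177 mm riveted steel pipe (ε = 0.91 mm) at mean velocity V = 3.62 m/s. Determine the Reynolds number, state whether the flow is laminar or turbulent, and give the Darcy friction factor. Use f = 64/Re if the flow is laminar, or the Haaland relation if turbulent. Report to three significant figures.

Re = VD/ν = 3.620·0.177/1.54×10^-6 = 4.16×10^5
Re > 4000 → turbulent; ε/D = 0.00514
Haaland: f = 0.03089

Re ≈ 4.16×10^5; turbulent; f ≈ 0.0309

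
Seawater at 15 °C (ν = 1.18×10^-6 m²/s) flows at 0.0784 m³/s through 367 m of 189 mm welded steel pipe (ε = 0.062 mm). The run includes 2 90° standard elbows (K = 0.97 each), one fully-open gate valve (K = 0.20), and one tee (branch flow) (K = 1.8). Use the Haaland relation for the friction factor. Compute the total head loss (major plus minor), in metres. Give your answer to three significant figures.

V = 4Q/(πD²) = 2.794 m/s; V²/2g = 0.3980 m
Re = 4.48×10^5, ε/D = 3.28×10^-4 → f = 0.01649 (Haaland)
Major: h_f = f(L/D)·V²/2g = 0.01649·1942·0.3980 = 12.75 m
Minor: ΣK = 3.94; h_m = ΣK·V²/2g = 1.568 m
Total H_L = 12.75 + 1.568 = 14.31 m

H_L ≈ 14.3 m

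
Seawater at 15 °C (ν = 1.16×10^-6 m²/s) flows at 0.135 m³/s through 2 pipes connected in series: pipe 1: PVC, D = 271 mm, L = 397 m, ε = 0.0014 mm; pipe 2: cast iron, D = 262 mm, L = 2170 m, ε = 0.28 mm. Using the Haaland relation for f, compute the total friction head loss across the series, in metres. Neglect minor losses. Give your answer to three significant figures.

Pipe 1: V = 2.340 m/s, Re = 5.47×10^5, ε/D = 5.17×10^-6, f = 0.01292, h_1 = f(L/D)V²/2g = 5.283 m
Pipe 2: V = 2.504 m/s, Re = 5.66×10^5, ε/D = 0.00107, f = 0.02044, h_2 = f(L/D)V²/2g = 54.10 m
Series → Q common, losses add: H = Σh = 59.39 m

H ≈ 59.4 m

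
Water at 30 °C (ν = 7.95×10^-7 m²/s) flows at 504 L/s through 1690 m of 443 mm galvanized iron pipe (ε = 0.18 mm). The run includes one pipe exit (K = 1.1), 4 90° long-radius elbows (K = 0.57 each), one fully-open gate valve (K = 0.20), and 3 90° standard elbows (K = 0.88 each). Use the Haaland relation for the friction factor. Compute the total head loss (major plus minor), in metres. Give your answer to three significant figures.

H_L ≈ 37.2 m

V = 4Q/(πD²) = 3.270 m/s; V²/2g = 0.5450 m
Re = 1.82×10^6, ε/D = 4.06×10^-4 → f = 0.01627 (Haaland)
Major: h_f = f(L/D)·V²/2g = 0.01627·3815·0.5450 = 33.82 m
Minor: ΣK = 6.22; h_m = ΣK·V²/2g = 3.390 m
Total H_L = 33.82 + 3.390 = 37.21 m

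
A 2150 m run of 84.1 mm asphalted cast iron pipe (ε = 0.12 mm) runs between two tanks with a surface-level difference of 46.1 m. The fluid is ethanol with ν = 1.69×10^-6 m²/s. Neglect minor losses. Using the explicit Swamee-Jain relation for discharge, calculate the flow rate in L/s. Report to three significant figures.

Q ≈ 6.66 L/s

Swamee-Jain (Type II): Q = -0.965·√(gD⁵h_f/L)·ln[ε/(3.7D) + √(3.17ν²L/(gD³h_f))]
√(gD⁵h_f/L) = √(9.81·0.0841⁵·46.1/2150) = 9.407×10^-4
ε/(3.7D) = 3.86×10^-4; √(3.17ν²L/(gD³h_f)) = 2.69×10^-4
Q = -0.965·9.407×10^-4·ln(6.546×10^-4) = 0.006655 m³/s
Check: V = 1.20 m/s, Re = 5.96×10^4, f = 0.02486, h_f = 46.5 m ≈ 46.1 m ✓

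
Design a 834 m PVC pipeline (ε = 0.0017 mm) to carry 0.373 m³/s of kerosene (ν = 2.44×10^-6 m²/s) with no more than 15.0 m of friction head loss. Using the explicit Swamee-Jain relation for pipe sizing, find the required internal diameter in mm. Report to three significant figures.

D ≈ 390 mm

Swamee-Jain (Type III): D = 0.66·[ε^1.25·(LQ²/(gh_f))^4.75 + ν·Q^9.4·(L/(gh_f))^5.2]^0.04
LQ²/(gh_f) = 0.7885; L/(gh_f) = 5.668
Term 1 = ε^1.25·(…)^4.75 = 1.99×10^-8; Term 2 = ν·Q^9.4·(…)^5.2 = 1.90×10^-6
D = 0.66·(1.99×10^-8 + 1.90×10^-6)^0.04 = 0.3898 m = 390 mm
Check: V = 3.12 m/s, Re = 4.99×10^5, f = 0.01316, h_f = 14.0 m ≈ 15.0 m ✓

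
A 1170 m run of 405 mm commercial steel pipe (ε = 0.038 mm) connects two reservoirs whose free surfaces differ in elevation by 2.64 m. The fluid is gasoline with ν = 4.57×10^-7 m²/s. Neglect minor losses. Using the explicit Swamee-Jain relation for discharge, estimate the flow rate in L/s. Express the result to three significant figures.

Swamee-Jain (Type II): Q = -0.965·√(gD⁵h_f/L)·ln[ε/(3.7D) + √(3.17ν²L/(gD³h_f))]
√(gD⁵h_f/L) = √(9.81·0.405⁵·2.64/1170) = 0.01553
ε/(3.7D) = 2.54×10^-5; √(3.17ν²L/(gD³h_f)) = 2.12×10^-5
Q = -0.965·0.01553·ln(4.658×10^-5) = 0.1495 m³/s
Check: V = 1.16 m/s, Re = 1.03×10^6, f = 0.01338, h_f = 2.65 m ≈ 2.64 m ✓

Q ≈ 149 L/s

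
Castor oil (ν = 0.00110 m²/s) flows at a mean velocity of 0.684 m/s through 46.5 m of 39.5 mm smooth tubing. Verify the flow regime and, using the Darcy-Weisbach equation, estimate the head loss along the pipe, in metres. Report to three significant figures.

Re = VD/ν = 0.684·0.03950/0.00110 = 24.6 → laminar (Re < 2300)
f = 64/Re = 2.606
h_f = f(L/D)V²/(2g) = 2.606·(46.5/0.03950)·0.684²/(2·9.81) = 73.15 m

h_f ≈ 73.1 m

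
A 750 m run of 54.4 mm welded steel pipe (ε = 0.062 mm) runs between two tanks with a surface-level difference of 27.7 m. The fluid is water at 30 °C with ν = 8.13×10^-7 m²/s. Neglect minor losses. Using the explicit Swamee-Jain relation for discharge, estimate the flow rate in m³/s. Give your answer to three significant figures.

Q ≈ 0.00305 m³/s

Swamee-Jain (Type II): Q = -0.965·√(gD⁵h_f/L)·ln[ε/(3.7D) + √(3.17ν²L/(gD³h_f))]
√(gD⁵h_f/L) = √(9.81·0.0544⁵·27.7/750) = 4.155×10^-4
ε/(3.7D) = 3.08×10^-4; √(3.17ν²L/(gD³h_f)) = 1.90×10^-4
Q = -0.965·4.155×10^-4·ln(4.976×10^-4) = 0.003049 m³/s
Check: V = 1.31 m/s, Re = 8.78×10^4, f = 0.02309, h_f = 27.9 m ≈ 27.7 m ✓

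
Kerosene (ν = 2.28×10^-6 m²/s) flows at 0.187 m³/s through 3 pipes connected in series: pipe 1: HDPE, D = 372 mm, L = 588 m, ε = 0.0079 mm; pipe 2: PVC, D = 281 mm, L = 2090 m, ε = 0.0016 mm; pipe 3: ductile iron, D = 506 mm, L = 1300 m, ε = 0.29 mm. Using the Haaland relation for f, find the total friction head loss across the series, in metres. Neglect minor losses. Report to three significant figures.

Pipe 1: V = 1.721 m/s, Re = 2.81×10^5, ε/D = 2.12×10^-5, f = 0.01469, h_1 = f(L/D)V²/2g = 3.504 m
Pipe 2: V = 3.015 m/s, Re = 3.72×10^5, ε/D = 5.69×10^-6, f = 0.01384, h_2 = f(L/D)V²/2g = 47.69 m
Pipe 3: V = 0.9299 m/s, Re = 2.06×10^5, ε/D = 5.73×10^-4, f = 0.01897, h_3 = f(L/D)V²/2g = 2.148 m
Series → Q common, losses add: H = Σh = 53.34 m

H ≈ 53.3 m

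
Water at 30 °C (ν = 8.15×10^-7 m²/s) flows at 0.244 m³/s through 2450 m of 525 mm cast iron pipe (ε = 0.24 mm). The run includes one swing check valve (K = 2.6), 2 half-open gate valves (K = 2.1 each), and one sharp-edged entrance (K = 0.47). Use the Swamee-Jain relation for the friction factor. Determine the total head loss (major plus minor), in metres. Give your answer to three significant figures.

V = 4Q/(πD²) = 1.127 m/s; V²/2g = 0.06475 m
Re = 7.26×10^5, ε/D = 4.57×10^-4 → f = 0.01720 (Swamee-Jain)
Major: h_f = f(L/D)·V²/2g = 0.01720·4667·0.06475 = 5.198 m
Minor: ΣK = 7.27; h_m = ΣK·V²/2g = 0.4708 m
Total H_L = 5.198 + 0.4708 = 5.669 m

H_L ≈ 5.67 m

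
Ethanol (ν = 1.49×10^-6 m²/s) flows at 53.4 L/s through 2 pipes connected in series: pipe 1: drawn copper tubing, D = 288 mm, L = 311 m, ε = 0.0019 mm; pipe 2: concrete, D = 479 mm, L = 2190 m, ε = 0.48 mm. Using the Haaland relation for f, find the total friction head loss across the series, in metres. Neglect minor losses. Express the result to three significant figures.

Pipe 1: V = 0.8197 m/s, Re = 1.58×10^5, ε/D = 6.60×10^-6, f = 0.01626, h_1 = f(L/D)V²/2g = 0.6013 m
Pipe 2: V = 0.2963 m/s, Re = 9.53×10^4, ε/D = 0.00100, f = 0.02207, h_2 = f(L/D)V²/2g = 0.4516 m
Series → Q common, losses add: H = Σh = 1.053 m

H ≈ 1.05 m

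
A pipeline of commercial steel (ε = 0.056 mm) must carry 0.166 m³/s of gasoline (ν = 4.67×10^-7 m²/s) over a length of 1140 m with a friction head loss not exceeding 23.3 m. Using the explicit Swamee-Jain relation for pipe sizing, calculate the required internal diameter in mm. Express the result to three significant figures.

D ≈ 280 mm

Swamee-Jain (Type III): D = 0.66·[ε^1.25·(LQ²/(gh_f))^4.75 + ν·Q^9.4·(L/(gh_f))^5.2]^0.04
LQ²/(gh_f) = 0.1374; L/(gh_f) = 4.987
Term 1 = ε^1.25·(…)^4.75 = 3.90×10^-10; Term 2 = ν·Q^9.4·(…)^5.2 = 9.27×10^-11
D = 0.66·(3.90×10^-10 + 9.27×10^-11)^0.04 = 0.2798 m = 280 mm
Check: V = 2.70 m/s, Re = 1.62×10^6, f = 0.01443, h_f = 21.8 m ≈ 23.3 m ✓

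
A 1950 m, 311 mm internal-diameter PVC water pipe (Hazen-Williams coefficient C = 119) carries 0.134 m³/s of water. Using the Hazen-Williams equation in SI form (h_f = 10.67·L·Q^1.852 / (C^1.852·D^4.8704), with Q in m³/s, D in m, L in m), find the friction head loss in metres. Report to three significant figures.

h_f = 10.67·1950·0.134^1.852 / (119^1.852·0.311^4.8704) = 21.29 m

h_f ≈ 21.3 m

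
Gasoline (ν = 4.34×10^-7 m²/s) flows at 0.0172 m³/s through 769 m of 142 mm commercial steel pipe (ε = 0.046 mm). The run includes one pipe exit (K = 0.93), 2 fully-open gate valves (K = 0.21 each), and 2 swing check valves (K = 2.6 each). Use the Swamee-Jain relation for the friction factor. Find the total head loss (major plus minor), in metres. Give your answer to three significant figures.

H_L ≈ 5.92 m

V = 4Q/(πD²) = 1.086 m/s; V²/2g = 0.06012 m
Re = 3.55×10^5, ε/D = 3.24×10^-4 → f = 0.01698 (Swamee-Jain)
Major: h_f = f(L/D)·V²/2g = 0.01698·5415·0.06012 = 5.529 m
Minor: ΣK = 6.55; h_m = ΣK·V²/2g = 0.3938 m
Total H_L = 5.529 + 0.3938 = 5.922 m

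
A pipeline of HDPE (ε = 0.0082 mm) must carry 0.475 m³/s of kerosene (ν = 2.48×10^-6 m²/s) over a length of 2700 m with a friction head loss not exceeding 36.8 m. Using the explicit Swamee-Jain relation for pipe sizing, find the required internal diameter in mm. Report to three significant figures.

D ≈ 454 mm

Swamee-Jain (Type III): D = 0.66·[ε^1.25·(LQ²/(gh_f))^4.75 + ν·Q^9.4·(L/(gh_f))^5.2]^0.04
LQ²/(gh_f) = 1.687; L/(gh_f) = 7.479
Term 1 = ε^1.25·(…)^4.75 = 5.27×10^-6; Term 2 = ν·Q^9.4·(…)^5.2 = 7.93×10^-5
D = 0.66·(5.27×10^-6 + 7.93×10^-5)^0.04 = 0.4536 m = 454 mm
Check: V = 2.94 m/s, Re = 5.38×10^5, f = 0.01322, h_f = 34.7 m ≈ 36.8 m ✓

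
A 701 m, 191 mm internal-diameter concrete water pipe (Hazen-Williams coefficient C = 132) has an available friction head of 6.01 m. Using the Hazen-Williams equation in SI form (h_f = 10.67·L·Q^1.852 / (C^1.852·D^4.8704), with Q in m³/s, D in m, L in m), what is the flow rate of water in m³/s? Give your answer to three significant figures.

Rearranging: Q = [h_f·C^1.852·D^4.8704 / (10.67·L)]^(1/1.852)
Q = [6.01·132^1.852·0.191^4.8704 / (10.67·701)]^0.540 = 0.03620 m³/s

Q ≈ 0.0362 m³/s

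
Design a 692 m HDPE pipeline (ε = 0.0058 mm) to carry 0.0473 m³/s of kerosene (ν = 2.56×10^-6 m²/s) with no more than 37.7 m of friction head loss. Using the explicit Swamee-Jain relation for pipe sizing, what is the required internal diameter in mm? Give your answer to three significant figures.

D ≈ 143 mm

Swamee-Jain (Type III): D = 0.66·[ε^1.25·(LQ²/(gh_f))^4.75 + ν·Q^9.4·(L/(gh_f))^5.2]^0.04
LQ²/(gh_f) = 0.004186; L/(gh_f) = 1.871
Term 1 = ε^1.25·(…)^4.75 = 1.44×10^-18; Term 2 = ν·Q^9.4·(…)^5.2 = 2.33×10^-17
D = 0.66·(1.44×10^-18 + 2.33×10^-17)^0.04 = 0.1430 m = 143 mm
Check: V = 2.95 m/s, Re = 1.65×10^5, f = 0.01647, h_f = 35.3 m ≈ 37.7 m ✓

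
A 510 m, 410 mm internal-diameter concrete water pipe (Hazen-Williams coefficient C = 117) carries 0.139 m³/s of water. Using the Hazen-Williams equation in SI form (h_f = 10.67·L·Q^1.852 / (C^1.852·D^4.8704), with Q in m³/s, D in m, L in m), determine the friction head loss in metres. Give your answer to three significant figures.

h_f = 10.67·510·0.139^1.852 / (117^1.852·0.410^4.8704) = 1.600 m

h_f ≈ 1.60 m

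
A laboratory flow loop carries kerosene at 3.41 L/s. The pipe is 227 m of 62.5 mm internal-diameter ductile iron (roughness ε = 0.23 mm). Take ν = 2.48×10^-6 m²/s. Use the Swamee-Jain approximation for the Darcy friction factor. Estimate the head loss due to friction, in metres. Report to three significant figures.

h_f ≈ 7.26 m

V = 4Q/(πD²) = 4·0.00341/(π·0.0625²) = 1.111 m/s
Re = VD/ν = 1.111·0.0625/2.48×10^-6 = 2.80×10^4 → turbulent
ε/D = 0.23/62.5 = 0.00368
Swamee-Jain: f = 0.03176
h_f = f(L/D)V²/(2g) = 0.03176·(227/0.0625)·1.111²/(2·9.81) = 7.264 m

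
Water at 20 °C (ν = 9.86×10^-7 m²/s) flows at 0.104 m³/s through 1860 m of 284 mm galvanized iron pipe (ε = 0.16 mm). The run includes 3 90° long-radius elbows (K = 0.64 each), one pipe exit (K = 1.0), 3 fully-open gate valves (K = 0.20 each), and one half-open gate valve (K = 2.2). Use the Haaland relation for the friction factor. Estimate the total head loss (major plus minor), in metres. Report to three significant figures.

V = 4Q/(πD²) = 1.642 m/s; V²/2g = 0.1374 m
Re = 4.73×10^5, ε/D = 5.63×10^-4 → f = 0.01801 (Haaland)
Major: h_f = f(L/D)·V²/2g = 0.01801·6549·0.1374 = 16.20 m
Minor: ΣK = 5.72; h_m = ΣK·V²/2g = 0.7858 m
Total H_L = 16.20 + 0.7858 = 16.99 m

H_L ≈ 17.0 m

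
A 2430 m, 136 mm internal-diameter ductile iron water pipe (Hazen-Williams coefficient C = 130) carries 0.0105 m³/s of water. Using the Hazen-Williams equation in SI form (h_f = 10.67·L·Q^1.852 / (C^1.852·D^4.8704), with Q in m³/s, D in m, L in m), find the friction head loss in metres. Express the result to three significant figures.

h_f ≈ 11.3 m

h_f = 10.67·2430·0.0105^1.852 / (130^1.852·0.136^4.8704) = 11.32 m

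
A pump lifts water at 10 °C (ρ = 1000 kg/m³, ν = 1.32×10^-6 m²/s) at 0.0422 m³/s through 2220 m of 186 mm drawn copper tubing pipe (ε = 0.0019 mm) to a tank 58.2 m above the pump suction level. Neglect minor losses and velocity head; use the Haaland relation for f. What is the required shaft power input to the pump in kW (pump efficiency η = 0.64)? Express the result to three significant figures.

P_shaft ≈ 52.2 kW

V = 4Q/(πD²) = 1.553 m/s; Re = 2.19×10^5; ε/D = 1.02×10^-5; f = 0.01530
h_f = f(L/D)V²/2g = 22.44 m
Total head H = z + h_f = 58.2 + 22.44 = 80.64 m
P_hyd = ρgQH = 1000·9.81·0.0422·80.64 = 33.39 kW
P_shaft = P_hyd/η = 33.39/0.64 = 52.16 kW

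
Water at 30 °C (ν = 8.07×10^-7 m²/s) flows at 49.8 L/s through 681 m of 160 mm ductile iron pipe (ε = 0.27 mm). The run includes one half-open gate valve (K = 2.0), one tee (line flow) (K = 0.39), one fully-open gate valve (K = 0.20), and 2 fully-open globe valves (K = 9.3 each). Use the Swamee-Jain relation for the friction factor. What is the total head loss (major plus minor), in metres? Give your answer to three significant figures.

V = 4Q/(πD²) = 2.477 m/s; V²/2g = 0.3127 m
Re = 4.91×10^5, ε/D = 0.00169 → f = 0.02294 (Swamee-Jain)
Major: h_f = f(L/D)·V²/2g = 0.02294·4256·0.3127 = 30.52 m
Minor: ΣK = 21.2; h_m = ΣK·V²/2g = 6.626 m
Total H_L = 30.52 + 6.626 = 37.15 m

H_L ≈ 37.1 m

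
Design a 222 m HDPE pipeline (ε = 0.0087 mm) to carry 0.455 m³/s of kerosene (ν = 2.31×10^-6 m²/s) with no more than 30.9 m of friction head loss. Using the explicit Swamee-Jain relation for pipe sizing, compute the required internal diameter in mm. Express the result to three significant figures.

D ≈ 276 mm

Swamee-Jain (Type III): D = 0.66·[ε^1.25·(LQ²/(gh_f))^4.75 + ν·Q^9.4·(L/(gh_f))^5.2]^0.04
LQ²/(gh_f) = 0.1516; L/(gh_f) = 0.7324
Term 1 = ε^1.25·(…)^4.75 = 6.07×10^-11; Term 2 = ν·Q^9.4·(…)^5.2 = 2.79×10^-10
D = 0.66·(6.07×10^-11 + 2.79×10^-10)^0.04 = 0.2759 m = 276 mm
Check: V = 7.61 m/s, Re = 9.09×10^5, f = 0.01248, h_f = 29.6 m ≈ 30.9 m ✓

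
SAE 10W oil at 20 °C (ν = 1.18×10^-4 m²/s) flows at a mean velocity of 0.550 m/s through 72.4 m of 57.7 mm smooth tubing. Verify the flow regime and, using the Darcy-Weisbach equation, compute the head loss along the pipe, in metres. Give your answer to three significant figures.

h_f ≈ 4.60 m

Re = VD/ν = 0.550·0.05770/1.18×10^-4 = 269 → laminar (Re < 2300)
f = 64/Re = 0.2380
h_f = f(L/D)V²/(2g) = 0.2380·(72.4/0.05770)·0.550²/(2·9.81) = 4.604 m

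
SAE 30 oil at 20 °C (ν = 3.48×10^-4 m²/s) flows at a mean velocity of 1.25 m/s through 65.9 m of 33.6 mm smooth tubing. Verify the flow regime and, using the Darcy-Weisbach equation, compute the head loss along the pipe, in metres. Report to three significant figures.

h_f ≈ 82.8 m

Re = VD/ν = 1.25·0.03360/3.48×10^-4 = 121 → laminar (Re < 2300)
f = 64/Re = 0.5303
h_f = f(L/D)V²/(2g) = 0.5303·(65.9/0.03360)·1.25²/(2·9.81) = 82.83 m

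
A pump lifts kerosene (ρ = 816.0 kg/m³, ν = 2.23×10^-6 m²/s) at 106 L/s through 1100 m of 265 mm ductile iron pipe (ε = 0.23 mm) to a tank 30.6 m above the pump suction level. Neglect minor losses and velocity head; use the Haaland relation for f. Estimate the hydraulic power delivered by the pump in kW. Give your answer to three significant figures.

V = 4Q/(πD²) = 1.922 m/s; Re = 2.28×10^5; ε/D = 8.68×10^-4; f = 0.02021
h_f = f(L/D)V²/2g = 15.80 m
Total head H = z + h_f = 30.6 + 15.80 = 46.40 m
P_hyd = ρgQH = 816.0·9.81·0.106·46.40 = 39.37 kW

P_hyd ≈ 39.4 kW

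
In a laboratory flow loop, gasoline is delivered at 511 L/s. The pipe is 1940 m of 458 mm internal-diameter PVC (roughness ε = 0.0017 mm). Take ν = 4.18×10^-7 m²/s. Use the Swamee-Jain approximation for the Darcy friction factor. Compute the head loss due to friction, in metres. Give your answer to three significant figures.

h_f ≈ 20.2 m

V = 4Q/(πD²) = 4·0.511/(π·0.458²) = 3.102 m/s
Re = VD/ν = 3.102·0.458/4.18×10^-7 = 3.40×10^6 → turbulent
ε/D = 0.0017/458 = 3.71×10^-6
Swamee-Jain: f = 0.009743
h_f = f(L/D)V²/(2g) = 0.009743·(1940/0.458)·3.102²/(2·9.81) = 20.24 m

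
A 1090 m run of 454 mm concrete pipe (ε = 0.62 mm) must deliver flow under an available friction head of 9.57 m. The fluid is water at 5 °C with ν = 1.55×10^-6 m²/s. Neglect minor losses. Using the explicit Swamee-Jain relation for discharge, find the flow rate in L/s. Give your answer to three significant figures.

Swamee-Jain (Type II): Q = -0.965·√(gD⁵h_f/L)·ln[ε/(3.7D) + √(3.17ν²L/(gD³h_f))]
√(gD⁵h_f/L) = √(9.81·0.454⁵·9.57/1090) = 0.04076
ε/(3.7D) = 3.69×10^-4; √(3.17ν²L/(gD³h_f)) = 3.07×10^-5
Q = -0.965·0.04076·ln(3.998×10^-4) = 0.3078 m³/s
Check: V = 1.90 m/s, Re = 5.57×10^5, f = 0.02176, h_f = 9.62 m ≈ 9.57 m ✓

Q ≈ 308 L/s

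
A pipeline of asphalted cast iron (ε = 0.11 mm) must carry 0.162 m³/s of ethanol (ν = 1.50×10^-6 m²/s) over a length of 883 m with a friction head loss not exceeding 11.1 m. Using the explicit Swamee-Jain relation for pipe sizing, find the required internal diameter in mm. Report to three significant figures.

Swamee-Jain (Type III): D = 0.66·[ε^1.25·(LQ²/(gh_f))^4.75 + ν·Q^9.4·(L/(gh_f))^5.2]^0.04
LQ²/(gh_f) = 0.2128; L/(gh_f) = 8.109
Term 1 = ε^1.25·(…)^4.75 = 7.24×10^-9; Term 2 = ν·Q^9.4·(…)^5.2 = 2.97×10^-9
D = 0.66·(7.24×10^-9 + 2.97×10^-9)^0.04 = 0.3162 m = 316 mm
Check: V = 2.06 m/s, Re = 4.35×10^5, f = 0.01690, h_f = 10.2 m ≈ 11.1 m ✓

D ≈ 316 mm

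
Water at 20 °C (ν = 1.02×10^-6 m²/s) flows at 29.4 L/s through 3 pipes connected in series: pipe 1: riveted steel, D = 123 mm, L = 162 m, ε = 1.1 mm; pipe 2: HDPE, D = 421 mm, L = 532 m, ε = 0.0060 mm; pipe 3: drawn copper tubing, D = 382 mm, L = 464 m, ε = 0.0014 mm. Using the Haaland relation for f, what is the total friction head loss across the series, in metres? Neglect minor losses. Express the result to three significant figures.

H ≈ 15.2 m

Pipe 1: V = 2.474 m/s, Re = 2.98×10^5, ε/D = 0.00894, f = 0.03679, h_1 = f(L/D)V²/2g = 15.12 m
Pipe 2: V = 0.2112 m/s, Re = 8.72×10^4, ε/D = 1.43×10^-5, f = 0.01839, h_2 = f(L/D)V²/2g = 0.05285 m
Pipe 3: V = 0.2565 m/s, Re = 9.61×10^4, ε/D = 3.66×10^-6, f = 0.01799, h_3 = f(L/D)V²/2g = 0.07328 m
Series → Q common, losses add: H = Σh = 15.24 m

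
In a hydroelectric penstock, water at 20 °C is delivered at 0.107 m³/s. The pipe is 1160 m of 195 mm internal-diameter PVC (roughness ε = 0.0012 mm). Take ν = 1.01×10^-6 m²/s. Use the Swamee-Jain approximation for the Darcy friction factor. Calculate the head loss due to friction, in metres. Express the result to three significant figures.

V = 4Q/(πD²) = 4·0.107/(π·0.195²) = 3.583 m/s
Re = VD/ν = 3.583·0.195/1.01×10^-6 = 6.92×10^5 → turbulent
ε/D = 0.0012/195 = 6.15×10^-6
Swamee-Jain: f = 0.01248
h_f = f(L/D)V²/(2g) = 0.01248·(1160/0.195)·3.583²/(2·9.81) = 48.59 m

h_f ≈ 48.6 m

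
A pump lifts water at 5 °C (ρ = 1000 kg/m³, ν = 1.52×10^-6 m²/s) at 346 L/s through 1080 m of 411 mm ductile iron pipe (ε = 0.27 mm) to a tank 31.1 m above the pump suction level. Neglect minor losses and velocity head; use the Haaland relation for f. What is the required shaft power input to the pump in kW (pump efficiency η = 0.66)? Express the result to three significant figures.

P_shaft ≈ 246 kW

V = 4Q/(πD²) = 2.608 m/s; Re = 7.05×10^5; ε/D = 6.57×10^-4; f = 0.01831
h_f = f(L/D)V²/2g = 16.68 m
Total head H = z + h_f = 31.1 + 16.68 = 47.78 m
P_hyd = ρgQH = 1000·9.81·0.346·47.78 = 162.2 kW
P_shaft = P_hyd/η = 162.2/0.66 = 245.7 kW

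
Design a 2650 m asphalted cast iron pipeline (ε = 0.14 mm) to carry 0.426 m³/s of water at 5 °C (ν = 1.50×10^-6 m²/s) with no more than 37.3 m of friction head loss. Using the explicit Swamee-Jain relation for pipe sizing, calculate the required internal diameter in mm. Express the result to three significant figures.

D ≈ 450 mm

Swamee-Jain (Type III): D = 0.66·[ε^1.25·(LQ²/(gh_f))^4.75 + ν·Q^9.4·(L/(gh_f))^5.2]^0.04
LQ²/(gh_f) = 1.314; L/(gh_f) = 7.242
Term 1 = ε^1.25·(…)^4.75 = 5.58×10^-5; Term 2 = ν·Q^9.4·(…)^5.2 = 1.46×10^-5
D = 0.66·(5.58×10^-5 + 1.46×10^-5)^0.04 = 0.4502 m = 450 mm
Check: V = 2.68 m/s, Re = 8.03×10^5, f = 0.01601, h_f = 34.4 m ≈ 37.3 m ✓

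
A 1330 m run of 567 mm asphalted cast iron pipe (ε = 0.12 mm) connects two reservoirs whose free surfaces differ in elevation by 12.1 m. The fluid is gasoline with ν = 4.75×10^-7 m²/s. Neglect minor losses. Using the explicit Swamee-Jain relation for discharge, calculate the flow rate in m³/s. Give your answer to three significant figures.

Q ≈ 0.674 m³/s

Swamee-Jain (Type II): Q = -0.965·√(gD⁵h_f/L)·ln[ε/(3.7D) + √(3.17ν²L/(gD³h_f))]
√(gD⁵h_f/L) = √(9.81·0.567⁵·12.1/1330) = 0.07232
ε/(3.7D) = 5.72×10^-5; √(3.17ν²L/(gD³h_f)) = 6.63×10^-6
Q = -0.965·0.07232·ln(6.383×10^-5) = 0.6741 m³/s
Check: V = 2.67 m/s, Re = 3.19×10^6, f = 0.01427, h_f = 12.2 m ≈ 12.1 m ✓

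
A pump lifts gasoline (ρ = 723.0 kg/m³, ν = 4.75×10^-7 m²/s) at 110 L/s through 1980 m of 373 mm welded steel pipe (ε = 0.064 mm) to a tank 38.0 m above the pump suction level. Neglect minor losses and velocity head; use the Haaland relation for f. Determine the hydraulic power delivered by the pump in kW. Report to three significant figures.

V = 4Q/(πD²) = 1.007 m/s; Re = 7.90×10^5; ε/D = 1.72×10^-4; f = 0.01448
h_f = f(L/D)V²/2g = 3.971 m
Total head H = z + h_f = 38.0 + 3.971 = 41.97 m
P_hyd = ρgQH = 723.0·9.81·0.110·41.97 = 32.75 kW

P_hyd ≈ 32.7 kW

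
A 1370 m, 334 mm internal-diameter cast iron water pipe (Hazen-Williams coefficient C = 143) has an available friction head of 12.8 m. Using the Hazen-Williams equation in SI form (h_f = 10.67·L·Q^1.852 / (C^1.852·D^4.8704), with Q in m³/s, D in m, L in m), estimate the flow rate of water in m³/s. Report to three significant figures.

Rearranging: Q = [h_f·C^1.852·D^4.8704 / (10.67·L)]^(1/1.852)
Q = [12.8·143^1.852·0.334^4.8704 / (10.67·1370)]^0.540 = 0.1786 m³/s

Q ≈ 0.179 m³/s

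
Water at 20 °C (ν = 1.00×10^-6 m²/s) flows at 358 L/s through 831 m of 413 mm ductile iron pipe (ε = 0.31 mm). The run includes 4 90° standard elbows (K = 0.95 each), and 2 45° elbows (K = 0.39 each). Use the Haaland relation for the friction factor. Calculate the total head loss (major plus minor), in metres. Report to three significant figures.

V = 4Q/(πD²) = 2.672 m/s; V²/2g = 0.3640 m
Re = 1.10×10^6, ε/D = 7.51×10^-4 → f = 0.01867 (Haaland)
Major: h_f = f(L/D)·V²/2g = 0.01867·2012·0.3640 = 13.67 m
Minor: ΣK = 4.58; h_m = ΣK·V²/2g = 1.667 m
Total H_L = 13.67 + 1.667 = 15.34 m

H_L ≈ 15.3 m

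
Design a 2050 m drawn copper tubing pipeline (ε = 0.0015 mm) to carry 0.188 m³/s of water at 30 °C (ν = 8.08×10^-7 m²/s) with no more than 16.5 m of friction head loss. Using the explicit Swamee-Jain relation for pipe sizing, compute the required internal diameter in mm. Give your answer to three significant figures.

D ≈ 341 mm

Swamee-Jain (Type III): D = 0.66·[ε^1.25·(LQ²/(gh_f))^4.75 + ν·Q^9.4·(L/(gh_f))^5.2]^0.04
LQ²/(gh_f) = 0.4476; L/(gh_f) = 12.66
Term 1 = ε^1.25·(…)^4.75 = 1.15×10^-9; Term 2 = ν·Q^9.4·(…)^5.2 = 6.58×10^-8
D = 0.66·(1.15×10^-9 + 6.58×10^-8)^0.04 = 0.3409 m = 341 mm
Check: V = 2.06 m/s, Re = 8.69×10^5, f = 0.01199, h_f = 15.6 m ≈ 16.5 m ✓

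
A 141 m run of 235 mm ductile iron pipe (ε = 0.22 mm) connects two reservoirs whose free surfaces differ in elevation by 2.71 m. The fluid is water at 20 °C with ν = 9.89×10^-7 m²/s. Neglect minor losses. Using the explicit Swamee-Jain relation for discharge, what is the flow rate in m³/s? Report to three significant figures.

Q ≈ 0.0914 m³/s

Swamee-Jain (Type II): Q = -0.965·√(gD⁵h_f/L)·ln[ε/(3.7D) + √(3.17ν²L/(gD³h_f))]
√(gD⁵h_f/L) = √(9.81·0.235⁵·2.71/141) = 0.01162
ε/(3.7D) = 2.53×10^-4; √(3.17ν²L/(gD³h_f)) = 3.56×10^-5
Q = -0.965·0.01162·ln(2.886×10^-4) = 0.09143 m³/s
Check: V = 2.11 m/s, Re = 5.01×10^5, f = 0.02007, h_f = 2.73 m ≈ 2.71 m ✓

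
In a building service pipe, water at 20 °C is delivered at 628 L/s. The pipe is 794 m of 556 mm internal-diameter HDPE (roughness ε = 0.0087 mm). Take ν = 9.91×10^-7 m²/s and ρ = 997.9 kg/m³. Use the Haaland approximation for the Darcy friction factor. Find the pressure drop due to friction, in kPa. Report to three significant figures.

V = 4Q/(πD²) = 4·0.628/(π·0.556²) = 2.587 m/s
Re = VD/ν = 2.587·0.556/9.91×10^-7 = 1.45×10^6 → turbulent
ε/D = 0.0087/556 = 1.56×10^-5
Haaland: f = 0.01127
h_f = f(L/D)V²/(2g) = 0.01127·(794/0.556)·2.587²/(2·9.81) = 5.487 m
Δp = ρg·h_f = 997.9·9.81·5.487 = 53.71 kPa

Δp ≈ 53.7 kPa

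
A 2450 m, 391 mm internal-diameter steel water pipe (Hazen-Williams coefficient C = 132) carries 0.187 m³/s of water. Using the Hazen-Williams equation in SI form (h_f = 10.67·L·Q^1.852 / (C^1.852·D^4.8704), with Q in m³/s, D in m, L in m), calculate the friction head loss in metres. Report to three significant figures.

h_f = 10.67·2450·0.187^1.852 / (132^1.852·0.391^4.8704) = 13.42 m

h_f ≈ 13.4 m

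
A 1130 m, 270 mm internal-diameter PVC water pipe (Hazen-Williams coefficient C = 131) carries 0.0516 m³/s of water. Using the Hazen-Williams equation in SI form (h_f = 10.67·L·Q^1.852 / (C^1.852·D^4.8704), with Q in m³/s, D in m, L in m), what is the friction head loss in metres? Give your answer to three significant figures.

h_f ≈ 3.51 m

h_f = 10.67·1130·0.0516^1.852 / (131^1.852·0.270^4.8704) = 3.511 m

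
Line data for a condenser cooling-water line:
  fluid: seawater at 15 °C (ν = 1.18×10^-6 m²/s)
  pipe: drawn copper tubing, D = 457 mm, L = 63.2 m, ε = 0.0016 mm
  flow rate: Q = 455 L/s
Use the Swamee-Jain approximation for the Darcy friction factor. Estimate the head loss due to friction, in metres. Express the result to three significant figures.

V = 4Q/(πD²) = 4·0.455/(π·0.457²) = 2.774 m/s
Re = VD/ν = 2.774·0.457/1.18×10^-6 = 1.07×10^6 → turbulent
ε/D = 0.0016/457 = 3.50×10^-6
Swamee-Jain: f = 0.01156
h_f = f(L/D)V²/(2g) = 0.01156·(63.2/0.457)·2.774²/(2·9.81) = 0.6270 m

h_f ≈ 0.627 m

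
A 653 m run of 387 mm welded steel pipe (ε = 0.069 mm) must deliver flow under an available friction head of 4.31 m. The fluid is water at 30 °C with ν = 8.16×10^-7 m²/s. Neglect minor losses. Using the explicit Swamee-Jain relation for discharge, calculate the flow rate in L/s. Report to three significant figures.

Swamee-Jain (Type II): Q = -0.965·√(gD⁵h_f/L)·ln[ε/(3.7D) + √(3.17ν²L/(gD³h_f))]
√(gD⁵h_f/L) = √(9.81·0.387⁵·4.31/653) = 0.02371
ε/(3.7D) = 4.82×10^-5; √(3.17ν²L/(gD³h_f)) = 2.37×10^-5
Q = -0.965·0.02371·ln(7.190×10^-5) = 0.2183 m³/s
Check: V = 1.86 m/s, Re = 8.80×10^5, f = 0.01464, h_f = 4.34 m ≈ 4.31 m ✓

Q ≈ 218 L/s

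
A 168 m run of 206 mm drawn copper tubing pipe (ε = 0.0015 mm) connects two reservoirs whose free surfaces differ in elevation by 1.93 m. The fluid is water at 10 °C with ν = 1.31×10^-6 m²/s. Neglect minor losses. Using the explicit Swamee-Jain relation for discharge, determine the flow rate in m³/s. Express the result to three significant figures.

Swamee-Jain (Type II): Q = -0.965·√(gD⁵h_f/L)·ln[ε/(3.7D) + √(3.17ν²L/(gD³h_f))]
√(gD⁵h_f/L) = √(9.81·0.206⁵·1.93/168) = 0.006466
ε/(3.7D) = 1.97×10^-6; √(3.17ν²L/(gD³h_f)) = 7.43×10^-5
Q = -0.965·0.006466·ln(7.628×10^-5) = 0.05916 m³/s
Check: V = 1.77 m/s, Re = 2.79×10^5, f = 0.01465, h_f = 1.92 m ≈ 1.93 m ✓

Q ≈ 0.0592 m³/s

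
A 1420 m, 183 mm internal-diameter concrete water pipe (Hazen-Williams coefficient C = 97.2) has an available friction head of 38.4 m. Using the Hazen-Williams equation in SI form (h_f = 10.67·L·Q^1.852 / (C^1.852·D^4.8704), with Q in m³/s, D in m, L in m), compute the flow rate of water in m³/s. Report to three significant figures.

Rearranging: Q = [h_f·C^1.852·D^4.8704 / (10.67·L)]^(1/1.852)
Q = [38.4·97.2^1.852·0.183^4.8704 / (10.67·1420)]^0.540 = 0.04429 m³/s

Q ≈ 0.0443 m³/s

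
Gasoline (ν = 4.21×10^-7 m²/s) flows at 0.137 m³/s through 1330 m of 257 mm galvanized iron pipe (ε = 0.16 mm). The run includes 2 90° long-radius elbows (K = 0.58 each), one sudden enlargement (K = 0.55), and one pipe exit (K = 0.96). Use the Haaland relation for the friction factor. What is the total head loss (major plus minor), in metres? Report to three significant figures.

V = 4Q/(πD²) = 2.641 m/s; V²/2g = 0.3555 m
Re = 1.61×10^6, ε/D = 6.23×10^-4 → f = 0.01782 (Haaland)
Major: h_f = f(L/D)·V²/2g = 0.01782·5175·0.3555 = 32.79 m
Minor: ΣK = 2.67; h_m = ΣK·V²/2g = 0.9492 m
Total H_L = 32.79 + 0.9492 = 33.74 m

H_L ≈ 33.7 m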